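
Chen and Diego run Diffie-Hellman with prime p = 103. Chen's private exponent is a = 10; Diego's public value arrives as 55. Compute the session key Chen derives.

49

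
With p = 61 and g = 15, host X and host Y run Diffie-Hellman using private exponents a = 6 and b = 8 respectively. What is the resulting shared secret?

20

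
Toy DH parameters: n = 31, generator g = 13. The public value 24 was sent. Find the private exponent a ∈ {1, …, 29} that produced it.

Try successive powers of 13 modulo 31:
13^1 ≡ 13
13^2 ≡ 14
13^3 ≡ 27
13^4 ≡ 10
13^5 ≡ 6
13^6 ≡ 16
13^7 ≡ 22
13^8 ≡ 7
13^9 ≡ 29
13^10 ≡ 5
13^11 ≡ 3
13^12 ≡ 8
13^13 ≡ 11
13^14 ≡ 19
13^15 ≡ 30
13^16 ≡ 18
13^17 ≡ 17
13^18 ≡ 4
13^19 ≡ 21
13^20 ≡ 25
13^21 ≡ 15
13^22 ≡ 9
13^23 ≡ 24
Found: a = 23.

23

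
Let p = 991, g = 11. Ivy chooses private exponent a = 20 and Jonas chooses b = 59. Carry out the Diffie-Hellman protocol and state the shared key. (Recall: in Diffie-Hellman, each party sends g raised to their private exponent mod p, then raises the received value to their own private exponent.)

Ivy sends A = g^a mod p = 11^20 mod 991.
11^1 ≡ 11 (mod 991)
11^2 = (11^1)^2 ≡ 11^2 = 121 ≡ 121 (mod 991)
11^4 = (11^2)^2 ≡ 121^2 = 14641 ≡ 767 (mod 991)
11^8 = (11^4)^2 ≡ 767^2 = 588289 ≡ 626 (mod 991)
11^16 = (11^8)^2 ≡ 626^2 = 391876 ≡ 431 (mod 991)
11^20 = 11^16 · 11^4 ≡ 431 · 767 ≡ 574 (mod 991).
So A = 574. Jonas then computes K = A^b mod p = 574^59 mod 991.
574^1 ≡ 574 (mod 991)
574^2 = (574^1)^2 ≡ 574^2 = 329476 ≡ 464 (mod 991)
574^4 = (574^2)^2 ≡ 464^2 = 215296 ≡ 249 (mod 991)
574^8 = (574^4)^2 ≡ 249^2 = 62001 ≡ 559 (mod 991)
574^16 = (574^8)^2 ≡ 559^2 = 312481 ≡ 316 (mod 991)
574^32 = (574^16)^2 ≡ 316^2 = 99856 ≡ 756 (mod 991)
574^59 = 574^32 · 574^16 · 574^8 · 574^2 · 574^1 ≡ 756 · 316 · 559 · 464 · 574 ≡ 405 (mod 991).

405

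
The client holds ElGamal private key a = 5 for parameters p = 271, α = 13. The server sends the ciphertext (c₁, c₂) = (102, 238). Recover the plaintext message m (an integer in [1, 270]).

60

Shared mask s = c₁^a mod p = 102^5 mod 271.
102^1 ≡ 102 (mod 271)
102^2 = (102^1)^2 ≡ 102^2 = 10404 ≡ 106 (mod 271)
102^4 = (102^2)^2 ≡ 106^2 = 11236 ≡ 125 (mod 271)
102^5 = 102^4 · 102^1 ≡ 125 · 102 ≡ 13 (mod 271).
So s = 13; s⁻¹ ≡ 146 (mod 271).
m = c₂ · s⁻¹ mod 271 = 238 · 146 mod 271 = 60.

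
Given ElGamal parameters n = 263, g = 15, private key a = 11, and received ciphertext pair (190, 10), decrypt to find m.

Shared mask s = c₁^a mod n = 190^11 mod 263.
190^1 ≡ 190 (mod 263)
190^2 = (190^1)^2 ≡ 190^2 = 36100 ≡ 69 (mod 263)
190^4 = (190^2)^2 ≡ 69^2 = 4761 ≡ 27 (mod 263)
190^8 = (190^4)^2 ≡ 27^2 = 729 ≡ 203 (mod 263)
190^11 = 190^8 · 190^2 · 190^1 ≡ 203 · 69 · 190 ≡ 33 (mod 263).
So s = 33; s⁻¹ ≡ 8 (mod 263).
m = c₂ · s⁻¹ mod 263 = 10 · 8 mod 263 = 80.

80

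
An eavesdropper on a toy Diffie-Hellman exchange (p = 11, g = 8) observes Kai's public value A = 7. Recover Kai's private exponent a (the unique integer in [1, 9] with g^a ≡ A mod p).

Try successive powers of 8 modulo 11:
8^1 ≡ 8
8^2 ≡ 9
8^3 ≡ 6
8^4 ≡ 4
8^5 ≡ 10
8^6 ≡ 3
8^7 ≡ 2
8^8 ≡ 5
8^9 ≡ 7
Found: a = 9.

9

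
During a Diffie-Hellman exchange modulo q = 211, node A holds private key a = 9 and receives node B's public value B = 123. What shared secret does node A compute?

Shared key K = 123^9 mod 211.
123^1 ≡ 123 (mod 211)
123^2 = (123^1)^2 ≡ 123^2 = 15129 ≡ 148 (mod 211)
123^4 = (123^2)^2 ≡ 148^2 = 21904 ≡ 171 (mod 211)
123^8 = (123^4)^2 ≡ 171^2 = 29241 ≡ 123 (mod 211)
123^9 = 123^8 · 123^1 ≡ 123 · 123 ≡ 148 (mod 211).

148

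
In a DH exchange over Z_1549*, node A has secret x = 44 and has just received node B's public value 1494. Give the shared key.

Shared key K = 1494^44 mod 1549.
1494^1 ≡ 1494 (mod 1549)
1494^2 = (1494^1)^2 ≡ 1494^2 = 2232036 ≡ 1476 (mod 1549)
1494^4 = (1494^2)^2 ≡ 1476^2 = 2178576 ≡ 682 (mod 1549)
1494^8 = (1494^4)^2 ≡ 682^2 = 465124 ≡ 424 (mod 1549)
1494^16 = (1494^8)^2 ≡ 424^2 = 179776 ≡ 92 (mod 1549)
1494^32 = (1494^16)^2 ≡ 92^2 = 8464 ≡ 719 (mod 1549)
1494^44 = 1494^32 · 1494^8 · 1494^4 ≡ 719 · 424 · 682 ≡ 365 (mod 1549).

365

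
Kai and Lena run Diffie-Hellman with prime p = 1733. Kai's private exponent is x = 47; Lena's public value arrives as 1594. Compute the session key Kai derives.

1644

Shared key K = 1594^47 mod 1733.
1594^1 ≡ 1594 (mod 1733)
1594^2 = (1594^1)^2 ≡ 1594^2 = 2540836 ≡ 258 (mod 1733)
1594^4 = (1594^2)^2 ≡ 258^2 = 66564 ≡ 710 (mod 1733)
1594^8 = (1594^4)^2 ≡ 710^2 = 504100 ≡ 1530 (mod 1733)
1594^16 = (1594^8)^2 ≡ 1530^2 = 2340900 ≡ 1350 (mod 1733)
1594^32 = (1594^16)^2 ≡ 1350^2 = 1822500 ≡ 1117 (mod 1733)
1594^47 = 1594^32 · 1594^8 · 1594^4 · 1594^2 · 1594^1 ≡ 1117 · 1530 · 710 · 258 · 1594 ≡ 1644 (mod 1733).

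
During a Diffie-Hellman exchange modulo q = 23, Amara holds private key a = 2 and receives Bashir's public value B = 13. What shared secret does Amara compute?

8

Shared key K = 13^2 mod 23.
13^1 ≡ 13 (mod 23)
13^2 = (13^1)^2 ≡ 13^2 = 169 ≡ 8 (mod 23)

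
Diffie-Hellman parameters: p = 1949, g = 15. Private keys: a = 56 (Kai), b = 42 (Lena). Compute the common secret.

1645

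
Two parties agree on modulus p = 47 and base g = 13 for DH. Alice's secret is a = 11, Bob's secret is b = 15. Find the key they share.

15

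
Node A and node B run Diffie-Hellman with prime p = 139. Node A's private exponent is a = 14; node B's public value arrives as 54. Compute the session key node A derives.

Shared key K = 54^14 mod 139.
54^1 ≡ 54 (mod 139)
54^2 = (54^1)^2 ≡ 54^2 = 2916 ≡ 136 (mod 139)
54^4 = (54^2)^2 ≡ 136^2 = 18496 ≡ 9 (mod 139)
54^8 = (54^4)^2 ≡ 9^2 = 81 ≡ 81 (mod 139)
54^14 = 54^8 · 54^4 · 54^2 ≡ 81 · 9 · 136 ≡ 37 (mod 139).

37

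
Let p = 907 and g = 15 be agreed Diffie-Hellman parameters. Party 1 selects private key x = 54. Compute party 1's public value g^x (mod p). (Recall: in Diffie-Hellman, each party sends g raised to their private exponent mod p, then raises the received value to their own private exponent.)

868

Public value = 15^54 (mod 907).
15^1 ≡ 15 (mod 907)
15^2 = (15^1)^2 ≡ 15^2 = 225 ≡ 225 (mod 907)
15^4 = (15^2)^2 ≡ 225^2 = 50625 ≡ 740 (mod 907)
15^8 = (15^4)^2 ≡ 740^2 = 547600 ≡ 679 (mod 907)
15^16 = (15^8)^2 ≡ 679^2 = 461041 ≡ 285 (mod 907)
15^32 = (15^16)^2 ≡ 285^2 = 81225 ≡ 502 (mod 907)
15^54 = 15^32 · 15^16 · 15^4 · 15^2 ≡ 502 · 285 · 740 · 225 ≡ 868 (mod 907).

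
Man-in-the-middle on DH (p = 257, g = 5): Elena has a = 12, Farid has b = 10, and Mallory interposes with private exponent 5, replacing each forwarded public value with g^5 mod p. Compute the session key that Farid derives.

Farid receives Mallory's public value M = 5^5 mod 257 instead of the honest one.
5^1 ≡ 5 (mod 257)
5^2 = (5^1)^2 ≡ 5^2 = 25 ≡ 25 (mod 257)
5^4 = (5^2)^2 ≡ 25^2 = 625 ≡ 111 (mod 257)
5^5 = 5^4 · 5^1 ≡ 111 · 5 ≡ 41 (mod 257).
So M = 41. Farid computes K = M^10 mod 257.
41^1 ≡ 41 (mod 257)
41^2 = (41^1)^2 ≡ 41^2 = 1681 ≡ 139 (mod 257)
41^4 = (41^2)^2 ≡ 139^2 = 19321 ≡ 46 (mod 257)
41^8 = (41^4)^2 ≡ 46^2 = 2116 ≡ 60 (mod 257)
41^10 = 41^8 · 41^2 ≡ 60 · 139 ≡ 116 (mod 257).

116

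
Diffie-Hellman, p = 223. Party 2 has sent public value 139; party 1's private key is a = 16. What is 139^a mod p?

Shared key K = 139^16 mod 223.
139^1 ≡ 139 (mod 223)
139^2 = (139^1)^2 ≡ 139^2 = 19321 ≡ 143 (mod 223)
139^4 = (139^2)^2 ≡ 143^2 = 20449 ≡ 156 (mod 223)
139^8 = (139^4)^2 ≡ 156^2 = 24336 ≡ 29 (mod 223)
139^16 = (139^8)^2 ≡ 29^2 = 841 ≡ 172 (mod 223)

172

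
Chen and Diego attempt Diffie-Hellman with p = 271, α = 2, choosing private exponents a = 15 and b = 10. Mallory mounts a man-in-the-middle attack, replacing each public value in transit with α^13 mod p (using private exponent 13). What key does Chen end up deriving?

169

Chen receives Mallory's public value M = 2^13 mod 271 instead of the honest one.
2^1 ≡ 2 (mod 271)
2^2 = (2^1)^2 ≡ 2^2 = 4 ≡ 4 (mod 271)
2^4 = (2^2)^2 ≡ 4^2 = 16 ≡ 16 (mod 271)
2^8 = (2^4)^2 ≡ 16^2 = 256 ≡ 256 (mod 271)
2^13 = 2^8 · 2^4 · 2^1 ≡ 256 · 16 · 2 ≡ 62 (mod 271).
So M = 62. Chen computes K = M^15 mod 271.
62^1 ≡ 62 (mod 271)
62^2 = (62^1)^2 ≡ 62^2 = 3844 ≡ 50 (mod 271)
62^4 = (62^2)^2 ≡ 50^2 = 2500 ≡ 61 (mod 271)
62^8 = (62^4)^2 ≡ 61^2 = 3721 ≡ 198 (mod 271)
62^15 = 62^8 · 62^4 · 62^2 · 62^1 ≡ 198 · 61 · 50 · 62 ≡ 169 (mod 271).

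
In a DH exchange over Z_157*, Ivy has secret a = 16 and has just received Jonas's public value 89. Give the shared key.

Shared key K = 89^16 mod 157.
89^1 ≡ 89 (mod 157)
89^2 = (89^1)^2 ≡ 89^2 = 7921 ≡ 71 (mod 157)
89^4 = (89^2)^2 ≡ 71^2 = 5041 ≡ 17 (mod 157)
89^8 = (89^4)^2 ≡ 17^2 = 289 ≡ 132 (mod 157)
89^16 = (89^8)^2 ≡ 132^2 = 17424 ≡ 154 (mod 157)

154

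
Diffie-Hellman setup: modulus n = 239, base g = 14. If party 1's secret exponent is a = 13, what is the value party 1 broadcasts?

214

Public value = 14^13 (mod 239).
14^1 ≡ 14 (mod 239)
14^2 = (14^1)^2 ≡ 14^2 = 196 ≡ 196 (mod 239)
14^4 = (14^2)^2 ≡ 196^2 = 38416 ≡ 176 (mod 239)
14^8 = (14^4)^2 ≡ 176^2 = 30976 ≡ 145 (mod 239)
14^13 = 14^8 · 14^4 · 14^1 ≡ 145 · 176 · 14 ≡ 214 (mod 239).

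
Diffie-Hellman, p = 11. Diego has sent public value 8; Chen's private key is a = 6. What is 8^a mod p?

3

Shared key K = 8^6 mod 11.
8^1 ≡ 8 (mod 11)
8^2 = (8^1)^2 ≡ 8^2 = 64 ≡ 9 (mod 11)
8^4 = (8^2)^2 ≡ 9^2 = 81 ≡ 4 (mod 11)
8^6 = 8^4 · 8^2 ≡ 4 · 9 ≡ 3 (mod 11).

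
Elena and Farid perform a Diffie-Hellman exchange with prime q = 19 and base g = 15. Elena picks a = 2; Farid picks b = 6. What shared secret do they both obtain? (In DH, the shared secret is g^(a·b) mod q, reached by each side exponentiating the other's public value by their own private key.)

Farid sends B = g^b mod q = 15^6 mod 19.
15^1 ≡ 15 (mod 19)
15^2 = (15^1)^2 ≡ 15^2 = 225 ≡ 16 (mod 19)
15^4 = (15^2)^2 ≡ 16^2 = 256 ≡ 9 (mod 19)
15^6 = 15^4 · 15^2 ≡ 9 · 16 ≡ 11 (mod 19).
So B = 11. Elena then computes K = B^a mod q = 11^2 mod 19.
11^1 ≡ 11 (mod 19)
11^2 = (11^1)^2 ≡ 11^2 = 121 ≡ 7 (mod 19)

7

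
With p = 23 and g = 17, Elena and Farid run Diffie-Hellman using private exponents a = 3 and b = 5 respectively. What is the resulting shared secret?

Farid sends B = g^b mod p = 17^5 mod 23.
17^1 ≡ 17 (mod 23)
17^2 = (17^1)^2 ≡ 17^2 = 289 ≡ 13 (mod 23)
17^4 = (17^2)^2 ≡ 13^2 = 169 ≡ 8 (mod 23)
17^5 = 17^4 · 17^1 ≡ 8 · 17 ≡ 21 (mod 23).
So B = 21. Elena then computes K = B^a mod p = 21^3 mod 23.
21^1 ≡ 21 (mod 23)
21^2 = (21^1)^2 ≡ 21^2 = 441 ≡ 4 (mod 23)
21^3 = 21^2 · 21^1 ≡ 4 · 21 ≡ 15 (mod 23).

15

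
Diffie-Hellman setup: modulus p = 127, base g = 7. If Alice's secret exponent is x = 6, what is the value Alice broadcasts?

47

Public value = 7^6 mod 127.
7^1 ≡ 7 (mod 127)
7^2 = (7^1)^2 ≡ 7^2 = 49 ≡ 49 (mod 127)
7^4 = (7^2)^2 ≡ 49^2 = 2401 ≡ 115 (mod 127)
7^6 = 7^4 · 7^2 ≡ 115 · 49 ≡ 47 (mod 127).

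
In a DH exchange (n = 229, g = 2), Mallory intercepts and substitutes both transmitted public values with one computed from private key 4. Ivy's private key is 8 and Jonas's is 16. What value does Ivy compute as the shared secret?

Ivy receives Mallory's public value M = 2^4 mod 229 instead of the honest one.
2^1 ≡ 2 (mod 229)
2^2 = (2^1)^2 ≡ 2^2 = 4 ≡ 4 (mod 229)
2^4 = (2^2)^2 ≡ 4^2 = 16 ≡ 16 (mod 229)
So M = 16. Ivy computes K = M^8 mod 229.
16^1 ≡ 16 (mod 229)
16^2 = (16^1)^2 ≡ 16^2 = 256 ≡ 27 (mod 229)
16^4 = (16^2)^2 ≡ 27^2 = 729 ≡ 42 (mod 229)
16^8 = (16^4)^2 ≡ 42^2 = 1764 ≡ 161 (mod 229)

161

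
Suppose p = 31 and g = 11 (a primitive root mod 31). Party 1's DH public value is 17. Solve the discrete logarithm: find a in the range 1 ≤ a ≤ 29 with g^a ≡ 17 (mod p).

Try successive powers of 11 modulo 31:
11^1 ≡ 11
11^2 ≡ 28
11^3 ≡ 29
11^4 ≡ 9
11^5 ≡ 6
11^6 ≡ 4
11^7 ≡ 13
11^8 ≡ 19
11^9 ≡ 23
11^10 ≡ 5
11^11 ≡ 24
11^12 ≡ 16
11^13 ≡ 21
11^14 ≡ 14
11^15 ≡ 30
11^16 ≡ 20
11^17 ≡ 3
11^18 ≡ 2
11^19 ≡ 22
11^20 ≡ 25
11^21 ≡ 27
11^22 ≡ 18
11^23 ≡ 12
11^24 ≡ 8
11^25 ≡ 26
11^26 ≡ 7
11^27 ≡ 15
11^28 ≡ 10
11^29 ≡ 17
Found: a = 29.

29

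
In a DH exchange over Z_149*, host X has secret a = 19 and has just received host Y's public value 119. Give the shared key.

Shared key K = 119^19 mod 149.
119^1 ≡ 119 (mod 149)
119^2 = (119^1)^2 ≡ 119^2 = 14161 ≡ 6 (mod 149)
119^4 = (119^2)^2 ≡ 6^2 = 36 ≡ 36 (mod 149)
119^8 = (119^4)^2 ≡ 36^2 = 1296 ≡ 104 (mod 149)
119^16 = (119^8)^2 ≡ 104^2 = 10816 ≡ 88 (mod 149)
119^19 = 119^16 · 119^2 · 119^1 ≡ 88 · 6 · 119 ≡ 103 (mod 149).

103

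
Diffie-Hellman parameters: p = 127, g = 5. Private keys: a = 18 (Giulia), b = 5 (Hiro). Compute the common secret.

4

Giulia sends A = g^a mod p = 5^18 mod 127.
5^1 ≡ 5 (mod 127)
5^2 = (5^1)^2 ≡ 5^2 = 25 ≡ 25 (mod 127)
5^4 = (5^2)^2 ≡ 25^2 = 625 ≡ 117 (mod 127)
5^8 = (5^4)^2 ≡ 117^2 = 13689 ≡ 100 (mod 127)
5^16 = (5^8)^2 ≡ 100^2 = 10000 ≡ 94 (mod 127)
5^18 = 5^16 · 5^2 ≡ 94 · 25 ≡ 64 (mod 127).
So A = 64. Hiro then computes K = A^b mod p = 64^5 mod 127.
64^1 ≡ 64 (mod 127)
64^2 = (64^1)^2 ≡ 64^2 = 4096 ≡ 32 (mod 127)
64^4 = (64^2)^2 ≡ 32^2 = 1024 ≡ 8 (mod 127)
64^5 = 64^4 · 64^1 ≡ 8 · 64 ≡ 4 (mod 127).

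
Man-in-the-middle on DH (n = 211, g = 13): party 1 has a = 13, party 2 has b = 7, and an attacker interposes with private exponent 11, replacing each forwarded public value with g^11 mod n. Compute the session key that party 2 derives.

71

Party 2 receives an attacker's public value M = 13^11 mod 211 instead of the honest one.
13^1 ≡ 13 (mod 211)
13^2 = (13^1)^2 ≡ 13^2 = 169 ≡ 169 (mod 211)
13^4 = (13^2)^2 ≡ 169^2 = 28561 ≡ 76 (mod 211)
13^8 = (13^4)^2 ≡ 76^2 = 5776 ≡ 79 (mod 211)
13^11 = 13^8 · 13^2 · 13^1 ≡ 79 · 169 · 13 ≡ 121 (mod 211).
So M = 121. Party 2 computes K = M^7 mod 211.
121^1 ≡ 121 (mod 211)
121^2 = (121^1)^2 ≡ 121^2 = 14641 ≡ 82 (mod 211)
121^4 = (121^2)^2 ≡ 82^2 = 6724 ≡ 183 (mod 211)
121^7 = 121^4 · 121^2 · 121^1 ≡ 183 · 82 · 121 ≡ 71 (mod 211).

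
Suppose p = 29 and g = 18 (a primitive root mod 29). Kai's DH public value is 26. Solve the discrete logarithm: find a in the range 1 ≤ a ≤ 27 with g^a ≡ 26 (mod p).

17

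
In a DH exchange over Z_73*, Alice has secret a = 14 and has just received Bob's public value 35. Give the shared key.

Shared key K = 35^14 mod 73.
35^1 ≡ 35 (mod 73)
35^2 = (35^1)^2 ≡ 35^2 = 1225 ≡ 57 (mod 73)
35^4 = (35^2)^2 ≡ 57^2 = 3249 ≡ 37 (mod 73)
35^8 = (35^4)^2 ≡ 37^2 = 1369 ≡ 55 (mod 73)
35^14 = 35^8 · 35^4 · 35^2 ≡ 55 · 37 · 57 ≡ 71 (mod 73).

71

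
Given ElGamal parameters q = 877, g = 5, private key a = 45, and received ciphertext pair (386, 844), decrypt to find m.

Shared mask s = c₁^a mod q = 386^45 mod 877.
386^1 ≡ 386 (mod 877)
386^2 = (386^1)^2 ≡ 386^2 = 148996 ≡ 783 (mod 877)
386^4 = (386^2)^2 ≡ 783^2 = 613089 ≡ 66 (mod 877)
386^8 = (386^4)^2 ≡ 66^2 = 4356 ≡ 848 (mod 877)
386^16 = (386^8)^2 ≡ 848^2 = 719104 ≡ 841 (mod 877)
386^32 = (386^16)^2 ≡ 841^2 = 707281 ≡ 419 (mod 877)
386^45 = 386^32 · 386^8 · 386^4 · 386^1 ≡ 419 · 848 · 66 · 386 ≡ 199 (mod 877).
So s = 199; s⁻¹ ≡ 498 (mod 877).
m = c₂ · s⁻¹ mod 877 = 844 · 498 mod 877 = 229.

229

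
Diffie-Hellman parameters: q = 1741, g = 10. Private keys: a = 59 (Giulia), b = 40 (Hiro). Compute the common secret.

296

Hiro sends B = g^b mod q = 10^40 mod 1741.
10^1 ≡ 10 (mod 1741)
10^2 = (10^1)^2 ≡ 10^2 = 100 ≡ 100 (mod 1741)
10^4 = (10^2)^2 ≡ 100^2 = 10000 ≡ 1295 (mod 1741)
10^8 = (10^4)^2 ≡ 1295^2 = 1677025 ≡ 442 (mod 1741)
10^16 = (10^8)^2 ≡ 442^2 = 195364 ≡ 372 (mod 1741)
10^32 = (10^16)^2 ≡ 372^2 = 138384 ≡ 845 (mod 1741)
10^40 = 10^32 · 10^8 ≡ 845 · 442 ≡ 916 (mod 1741).
So B = 916. Giulia then computes K = B^a mod q = 916^59 mod 1741.
916^1 ≡ 916 (mod 1741)
916^2 = (916^1)^2 ≡ 916^2 = 839056 ≡ 1635 (mod 1741)
916^4 = (916^2)^2 ≡ 1635^2 = 2673225 ≡ 790 (mod 1741)
916^8 = (916^4)^2 ≡ 790^2 = 624100 ≡ 822 (mod 1741)
916^16 = (916^8)^2 ≡ 822^2 = 675684 ≡ 176 (mod 1741)
916^32 = (916^16)^2 ≡ 176^2 = 30976 ≡ 1379 (mod 1741)
916^59 = 916^32 · 916^16 · 916^8 · 916^2 · 916^1 ≡ 1379 · 176 · 822 · 1635 · 916 ≡ 296 (mod 1741).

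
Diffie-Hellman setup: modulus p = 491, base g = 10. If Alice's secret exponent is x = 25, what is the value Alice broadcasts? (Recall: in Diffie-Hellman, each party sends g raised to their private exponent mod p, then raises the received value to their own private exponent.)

295

Public value = 10^25 mod 491.
10^1 ≡ 10 (mod 491)
10^2 = (10^1)^2 ≡ 10^2 = 100 ≡ 100 (mod 491)
10^4 = (10^2)^2 ≡ 100^2 = 10000 ≡ 180 (mod 491)
10^8 = (10^4)^2 ≡ 180^2 = 32400 ≡ 485 (mod 491)
10^16 = (10^8)^2 ≡ 485^2 = 235225 ≡ 36 (mod 491)
10^25 = 10^16 · 10^8 · 10^1 ≡ 36 · 485 · 10 ≡ 295 (mod 491).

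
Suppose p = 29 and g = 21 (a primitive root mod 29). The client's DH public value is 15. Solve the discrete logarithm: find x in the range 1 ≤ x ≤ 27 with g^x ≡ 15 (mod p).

Try successive powers of 21 modulo 29:
21^1 ≡ 21
21^2 ≡ 6
21^3 ≡ 10
21^4 ≡ 7
21^5 ≡ 2
21^6 ≡ 13
21^7 ≡ 12
21^8 ≡ 20
21^9 ≡ 14
21^10 ≡ 4
21^11 ≡ 26
21^12 ≡ 24
21^13 ≡ 11
21^14 ≡ 28
21^15 ≡ 8
21^16 ≡ 23
21^17 ≡ 19
21^18 ≡ 22
21^19 ≡ 27
21^20 ≡ 16
21^21 ≡ 17
21^22 ≡ 9
21^23 ≡ 15
Found: x = 23.

23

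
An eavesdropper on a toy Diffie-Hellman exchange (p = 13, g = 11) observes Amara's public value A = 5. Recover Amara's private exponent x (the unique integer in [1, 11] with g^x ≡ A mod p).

Try successive powers of 11 modulo 13:
11^1 ≡ 11
11^2 ≡ 4
11^3 ≡ 5
Found: x = 3.

3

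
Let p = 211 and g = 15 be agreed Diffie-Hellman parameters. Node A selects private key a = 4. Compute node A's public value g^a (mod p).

196

Public value = 15^4 (mod 211).
15^1 ≡ 15 (mod 211)
15^2 = (15^1)^2 ≡ 15^2 = 225 ≡ 14 (mod 211)
15^4 = (15^2)^2 ≡ 14^2 = 196 ≡ 196 (mod 211)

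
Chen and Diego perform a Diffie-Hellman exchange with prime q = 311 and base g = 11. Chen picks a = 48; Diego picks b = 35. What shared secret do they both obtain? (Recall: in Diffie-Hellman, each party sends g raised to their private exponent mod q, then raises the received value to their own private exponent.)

Chen sends A = g^a mod q = 11^48 mod 311.
11^1 ≡ 11 (mod 311)
11^2 = (11^1)^2 ≡ 11^2 = 121 ≡ 121 (mod 311)
11^4 = (11^2)^2 ≡ 121^2 = 14641 ≡ 24 (mod 311)
11^8 = (11^4)^2 ≡ 24^2 = 576 ≡ 265 (mod 311)
11^16 = (11^8)^2 ≡ 265^2 = 70225 ≡ 250 (mod 311)
11^32 = (11^16)^2 ≡ 250^2 = 62500 ≡ 300 (mod 311)
11^48 = 11^32 · 11^16 ≡ 300 · 250 ≡ 49 (mod 311).
So A = 49. Diego then computes K = A^b mod q = 49^35 mod 311.
49^1 ≡ 49 (mod 311)
49^2 = (49^1)^2 ≡ 49^2 = 2401 ≡ 224 (mod 311)
49^4 = (49^2)^2 ≡ 224^2 = 50176 ≡ 105 (mod 311)
49^8 = (49^4)^2 ≡ 105^2 = 11025 ≡ 140 (mod 311)
49^16 = (49^8)^2 ≡ 140^2 = 19600 ≡ 7 (mod 311)
49^32 = (49^16)^2 ≡ 7^2 = 49 ≡ 49 (mod 311)
49^35 = 49^32 · 49^2 · 49^1 ≡ 49 · 224 · 49 ≡ 105 (mod 311).

105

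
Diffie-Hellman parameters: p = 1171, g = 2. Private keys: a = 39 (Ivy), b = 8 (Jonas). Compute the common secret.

36

Ivy sends A = g^a mod p = 2^39 mod 1171.
2^1 ≡ 2 (mod 1171)
2^2 = (2^1)^2 ≡ 2^2 = 4 ≡ 4 (mod 1171)
2^4 = (2^2)^2 ≡ 4^2 = 16 ≡ 16 (mod 1171)
2^8 = (2^4)^2 ≡ 16^2 = 256 ≡ 256 (mod 1171)
2^16 = (2^8)^2 ≡ 256^2 = 65536 ≡ 1131 (mod 1171)
2^32 = (2^16)^2 ≡ 1131^2 = 1279161 ≡ 429 (mod 1171)
2^39 = 2^32 · 2^4 · 2^2 · 2^1 ≡ 429 · 16 · 4 · 2 ≡ 1046 (mod 1171).
So A = 1046. Jonas then computes K = A^b mod p = 1046^8 mod 1171.
1046^1 ≡ 1046 (mod 1171)
1046^2 = (1046^1)^2 ≡ 1046^2 = 1094116 ≡ 402 (mod 1171)
1046^4 = (1046^2)^2 ≡ 402^2 = 161604 ≡ 6 (mod 1171)
1046^8 = (1046^4)^2 ≡ 6^2 = 36 ≡ 36 (mod 1171)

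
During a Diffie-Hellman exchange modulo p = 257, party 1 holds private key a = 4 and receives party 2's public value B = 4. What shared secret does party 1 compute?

256

Shared key K = 4^4 mod 257.
4^1 ≡ 4 (mod 257)
4^2 = (4^1)^2 ≡ 4^2 = 16 ≡ 16 (mod 257)
4^4 = (4^2)^2 ≡ 16^2 = 256 ≡ 256 (mod 257)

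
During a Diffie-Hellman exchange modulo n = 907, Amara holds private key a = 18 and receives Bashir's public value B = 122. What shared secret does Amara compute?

202

Shared key K = 122^18 mod 907.
122^1 ≡ 122 (mod 907)
122^2 = (122^1)^2 ≡ 122^2 = 14884 ≡ 372 (mod 907)
122^4 = (122^2)^2 ≡ 372^2 = 138384 ≡ 520 (mod 907)
122^8 = (122^4)^2 ≡ 520^2 = 270400 ≡ 114 (mod 907)
122^16 = (122^8)^2 ≡ 114^2 = 12996 ≡ 298 (mod 907)
122^18 = 122^16 · 122^2 ≡ 298 · 372 ≡ 202 (mod 907).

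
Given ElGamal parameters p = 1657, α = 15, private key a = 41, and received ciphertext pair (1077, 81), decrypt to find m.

1133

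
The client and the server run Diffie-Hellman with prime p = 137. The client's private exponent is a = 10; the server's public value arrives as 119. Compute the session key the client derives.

Shared key K = 119^10 mod 137.
119^1 ≡ 119 (mod 137)
119^2 = (119^1)^2 ≡ 119^2 = 14161 ≡ 50 (mod 137)
119^4 = (119^2)^2 ≡ 50^2 = 2500 ≡ 34 (mod 137)
119^8 = (119^4)^2 ≡ 34^2 = 1156 ≡ 60 (mod 137)
119^10 = 119^8 · 119^2 ≡ 60 · 50 ≡ 123 (mod 137).

123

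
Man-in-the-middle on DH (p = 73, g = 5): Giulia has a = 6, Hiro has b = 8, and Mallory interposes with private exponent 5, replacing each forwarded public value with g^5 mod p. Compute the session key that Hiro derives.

32

Hiro receives Mallory's public value M = 5^5 mod 73 instead of the honest one.
5^1 ≡ 5 (mod 73)
5^2 = (5^1)^2 ≡ 5^2 = 25 ≡ 25 (mod 73)
5^4 = (5^2)^2 ≡ 25^2 = 625 ≡ 41 (mod 73)
5^5 = 5^4 · 5^1 ≡ 41 · 5 ≡ 59 (mod 73).
So M = 59. Hiro computes K = M^8 mod 73.
59^1 ≡ 59 (mod 73)
59^2 = (59^1)^2 ≡ 59^2 = 3481 ≡ 50 (mod 73)
59^4 = (59^2)^2 ≡ 50^2 = 2500 ≡ 18 (mod 73)
59^8 = (59^4)^2 ≡ 18^2 = 324 ≡ 32 (mod 73)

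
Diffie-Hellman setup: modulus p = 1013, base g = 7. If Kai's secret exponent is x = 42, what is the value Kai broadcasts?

Public value = 7^42 mod 1013.
7^1 ≡ 7 (mod 1013)
7^2 = (7^1)^2 ≡ 7^2 = 49 ≡ 49 (mod 1013)
7^4 = (7^2)^2 ≡ 49^2 = 2401 ≡ 375 (mod 1013)
7^8 = (7^4)^2 ≡ 375^2 = 140625 ≡ 831 (mod 1013)
7^16 = (7^8)^2 ≡ 831^2 = 690561 ≡ 708 (mod 1013)
7^32 = (7^16)^2 ≡ 708^2 = 501264 ≡ 842 (mod 1013)
7^42 = 7^32 · 7^8 · 7^2 ≡ 842 · 831 · 49 ≡ 413 (mod 1013).

413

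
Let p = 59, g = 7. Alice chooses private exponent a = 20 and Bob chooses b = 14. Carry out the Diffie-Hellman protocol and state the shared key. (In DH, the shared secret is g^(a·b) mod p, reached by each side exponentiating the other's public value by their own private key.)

Alice sends A = g^a mod p = 7^20 mod 59.
7^1 ≡ 7 (mod 59)
7^2 = (7^1)^2 ≡ 7^2 = 49 ≡ 49 (mod 59)
7^4 = (7^2)^2 ≡ 49^2 = 2401 ≡ 41 (mod 59)
7^8 = (7^4)^2 ≡ 41^2 = 1681 ≡ 29 (mod 59)
7^16 = (7^8)^2 ≡ 29^2 = 841 ≡ 15 (mod 59)
7^20 = 7^16 · 7^4 ≡ 15 · 41 ≡ 25 (mod 59).
So A = 25. Bob then computes K = A^b mod p = 25^14 mod 59.
25^1 ≡ 25 (mod 59)
25^2 = (25^1)^2 ≡ 25^2 = 625 ≡ 35 (mod 59)
25^4 = (25^2)^2 ≡ 35^2 = 1225 ≡ 45 (mod 59)
25^8 = (25^4)^2 ≡ 45^2 = 2025 ≡ 19 (mod 59)
25^14 = 25^8 · 25^4 · 25^2 ≡ 19 · 45 · 35 ≡ 12 (mod 59).

12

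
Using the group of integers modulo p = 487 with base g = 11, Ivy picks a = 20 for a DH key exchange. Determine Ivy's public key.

369

Public value = 11^20 mod 487.
11^1 ≡ 11 (mod 487)
11^2 = (11^1)^2 ≡ 11^2 = 121 ≡ 121 (mod 487)
11^4 = (11^2)^2 ≡ 121^2 = 14641 ≡ 31 (mod 487)
11^8 = (11^4)^2 ≡ 31^2 = 961 ≡ 474 (mod 487)
11^16 = (11^8)^2 ≡ 474^2 = 224676 ≡ 169 (mod 487)
11^20 = 11^16 · 11^4 ≡ 169 · 31 ≡ 369 (mod 487).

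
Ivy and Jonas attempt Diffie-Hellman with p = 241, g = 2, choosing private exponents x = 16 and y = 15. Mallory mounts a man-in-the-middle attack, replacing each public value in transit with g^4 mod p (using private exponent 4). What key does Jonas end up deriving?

240

Jonas receives Mallory's public value M = 2^4 mod 241 instead of the honest one.
2^1 ≡ 2 (mod 241)
2^2 = (2^1)^2 ≡ 2^2 = 4 ≡ 4 (mod 241)
2^4 = (2^2)^2 ≡ 4^2 = 16 ≡ 16 (mod 241)
So M = 16. Jonas computes K = M^15 mod 241.
16^1 ≡ 16 (mod 241)
16^2 = (16^1)^2 ≡ 16^2 = 256 ≡ 15 (mod 241)
16^4 = (16^2)^2 ≡ 15^2 = 225 ≡ 225 (mod 241)
16^8 = (16^4)^2 ≡ 225^2 = 50625 ≡ 15 (mod 241)
16^15 = 16^8 · 16^4 · 16^2 · 16^1 ≡ 15 · 225 · 15 · 16 ≡ 240 (mod 241).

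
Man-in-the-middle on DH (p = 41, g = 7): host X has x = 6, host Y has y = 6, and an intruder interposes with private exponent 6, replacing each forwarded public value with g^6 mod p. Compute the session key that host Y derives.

25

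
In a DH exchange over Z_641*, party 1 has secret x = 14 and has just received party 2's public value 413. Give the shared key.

Shared key K = 413^14 mod 641.
413^1 ≡ 413 (mod 641)
413^2 = (413^1)^2 ≡ 413^2 = 170569 ≡ 63 (mod 641)
413^4 = (413^2)^2 ≡ 63^2 = 3969 ≡ 123 (mod 641)
413^8 = (413^4)^2 ≡ 123^2 = 15129 ≡ 386 (mod 641)
413^14 = 413^8 · 413^4 · 413^2 ≡ 386 · 123 · 63 ≡ 208 (mod 641).

208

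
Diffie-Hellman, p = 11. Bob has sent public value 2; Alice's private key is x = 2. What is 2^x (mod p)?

4

Shared key K = 2^2 mod 11.
2^1 ≡ 2 (mod 11)
2^2 = (2^1)^2 ≡ 2^2 = 4 ≡ 4 (mod 11)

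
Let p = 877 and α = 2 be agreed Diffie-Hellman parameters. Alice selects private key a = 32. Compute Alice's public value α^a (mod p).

Public value = 2^32 (mod 877).
2^1 ≡ 2 (mod 877)
2^2 = (2^1)^2 ≡ 2^2 = 4 ≡ 4 (mod 877)
2^4 = (2^2)^2 ≡ 4^2 = 16 ≡ 16 (mod 877)
2^8 = (2^4)^2 ≡ 16^2 = 256 ≡ 256 (mod 877)
2^16 = (2^8)^2 ≡ 256^2 = 65536 ≡ 638 (mod 877)
2^32 = (2^16)^2 ≡ 638^2 = 407044 ≡ 116 (mod 877)

116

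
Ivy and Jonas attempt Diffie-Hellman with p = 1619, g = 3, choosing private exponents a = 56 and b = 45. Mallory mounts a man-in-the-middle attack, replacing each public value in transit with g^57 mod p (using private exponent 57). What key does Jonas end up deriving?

1130

Jonas receives Mallory's public value M = 3^57 mod 1619 instead of the honest one.
3^1 ≡ 3 (mod 1619)
3^2 = (3^1)^2 ≡ 3^2 = 9 ≡ 9 (mod 1619)
3^4 = (3^2)^2 ≡ 9^2 = 81 ≡ 81 (mod 1619)
3^8 = (3^4)^2 ≡ 81^2 = 6561 ≡ 85 (mod 1619)
3^16 = (3^8)^2 ≡ 85^2 = 7225 ≡ 749 (mod 1619)
3^32 = (3^16)^2 ≡ 749^2 = 561001 ≡ 827 (mod 1619)
3^57 = 3^32 · 3^16 · 3^8 · 3^1 ≡ 827 · 749 · 85 · 3 ≡ 1606 (mod 1619).
So M = 1606. Jonas computes K = M^45 mod 1619.
1606^1 ≡ 1606 (mod 1619)
1606^2 = (1606^1)^2 ≡ 1606^2 = 2579236 ≡ 169 (mod 1619)
1606^4 = (1606^2)^2 ≡ 169^2 = 28561 ≡ 1038 (mod 1619)
1606^8 = (1606^4)^2 ≡ 1038^2 = 1077444 ≡ 809 (mod 1619)
1606^16 = (1606^8)^2 ≡ 809^2 = 654481 ≡ 405 (mod 1619)
1606^32 = (1606^16)^2 ≡ 405^2 = 164025 ≡ 506 (mod 1619)
1606^45 = 1606^32 · 1606^8 · 1606^4 · 1606^1 ≡ 506 · 809 · 1038 · 1606 ≡ 1130 (mod 1619).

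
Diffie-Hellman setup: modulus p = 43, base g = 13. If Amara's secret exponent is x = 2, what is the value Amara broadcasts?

40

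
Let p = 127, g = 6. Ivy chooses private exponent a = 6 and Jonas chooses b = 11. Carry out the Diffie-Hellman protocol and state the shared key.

38

Ivy sends A = g^a mod p = 6^6 mod 127.
6^1 ≡ 6 (mod 127)
6^2 = (6^1)^2 ≡ 6^2 = 36 ≡ 36 (mod 127)
6^4 = (6^2)^2 ≡ 36^2 = 1296 ≡ 26 (mod 127)
6^6 = 6^4 · 6^2 ≡ 26 · 36 ≡ 47 (mod 127).
So A = 47. Jonas then computes K = A^b mod p = 47^11 mod 127.
47^1 ≡ 47 (mod 127)
47^2 = (47^1)^2 ≡ 47^2 = 2209 ≡ 50 (mod 127)
47^4 = (47^2)^2 ≡ 50^2 = 2500 ≡ 87 (mod 127)
47^8 = (47^4)^2 ≡ 87^2 = 7569 ≡ 76 (mod 127)
47^11 = 47^8 · 47^2 · 47^1 ≡ 76 · 50 · 47 ≡ 38 (mod 127).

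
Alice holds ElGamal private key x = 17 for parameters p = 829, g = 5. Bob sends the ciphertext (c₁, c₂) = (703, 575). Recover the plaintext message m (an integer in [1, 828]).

Shared mask s = c₁^x mod p = 703^17 mod 829.
703^1 ≡ 703 (mod 829)
703^2 = (703^1)^2 ≡ 703^2 = 494209 ≡ 125 (mod 829)
703^4 = (703^2)^2 ≡ 125^2 = 15625 ≡ 703 (mod 829)
703^8 = (703^4)^2 ≡ 703^2 = 494209 ≡ 125 (mod 829)
703^16 = (703^8)^2 ≡ 125^2 = 15625 ≡ 703 (mod 829)
703^17 = 703^16 · 703^1 ≡ 703 · 703 ≡ 125 (mod 829).
So s = 125; s⁻¹ ≡ 703 (mod 829).
m = c₂ · s⁻¹ mod 829 = 575 · 703 mod 829 = 502.

502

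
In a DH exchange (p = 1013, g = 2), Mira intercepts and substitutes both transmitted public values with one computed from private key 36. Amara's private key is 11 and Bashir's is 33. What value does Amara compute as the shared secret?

586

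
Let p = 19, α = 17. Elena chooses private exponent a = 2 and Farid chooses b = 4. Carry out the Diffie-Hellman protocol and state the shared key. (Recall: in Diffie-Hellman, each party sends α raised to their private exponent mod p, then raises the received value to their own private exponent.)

9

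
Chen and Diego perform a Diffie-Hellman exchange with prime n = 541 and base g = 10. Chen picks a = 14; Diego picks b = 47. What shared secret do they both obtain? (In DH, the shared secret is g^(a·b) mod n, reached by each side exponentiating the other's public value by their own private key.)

371

Chen sends A = g^a mod n = 10^14 mod 541.
10^1 ≡ 10 (mod 541)
10^2 = (10^1)^2 ≡ 10^2 = 100 ≡ 100 (mod 541)
10^4 = (10^2)^2 ≡ 100^2 = 10000 ≡ 262 (mod 541)
10^8 = (10^4)^2 ≡ 262^2 = 68644 ≡ 478 (mod 541)
10^14 = 10^8 · 10^4 · 10^2 ≡ 478 · 262 · 100 ≡ 532 (mod 541).
So A = 532. Diego then computes K = A^b mod n = 532^47 mod 541.
532^1 ≡ 532 (mod 541)
532^2 = (532^1)^2 ≡ 532^2 = 283024 ≡ 81 (mod 541)
532^4 = (532^2)^2 ≡ 81^2 = 6561 ≡ 69 (mod 541)
532^8 = (532^4)^2 ≡ 69^2 = 4761 ≡ 433 (mod 541)
532^16 = (532^8)^2 ≡ 433^2 = 187489 ≡ 303 (mod 541)
532^32 = (532^16)^2 ≡ 303^2 = 91809 ≡ 380 (mod 541)
532^47 = 532^32 · 532^8 · 532^4 · 532^2 · 532^1 ≡ 380 · 433 · 69 · 81 · 532 ≡ 371 (mod 541).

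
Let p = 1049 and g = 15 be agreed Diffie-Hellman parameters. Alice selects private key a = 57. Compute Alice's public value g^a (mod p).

Public value = 15^57 (mod 1049).
15^1 ≡ 15 (mod 1049)
15^2 = (15^1)^2 ≡ 15^2 = 225 ≡ 225 (mod 1049)
15^4 = (15^2)^2 ≡ 225^2 = 50625 ≡ 273 (mod 1049)
15^8 = (15^4)^2 ≡ 273^2 = 74529 ≡ 50 (mod 1049)
15^16 = (15^8)^2 ≡ 50^2 = 2500 ≡ 402 (mod 1049)
15^32 = (15^16)^2 ≡ 402^2 = 161604 ≡ 58 (mod 1049)
15^57 = 15^32 · 15^16 · 15^8 · 15^1 ≡ 58 · 402 · 50 · 15 ≡ 170 (mod 1049).

170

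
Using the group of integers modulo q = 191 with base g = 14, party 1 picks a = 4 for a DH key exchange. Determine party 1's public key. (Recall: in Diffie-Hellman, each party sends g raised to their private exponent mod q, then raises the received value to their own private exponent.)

Public value = 14^{4} \pmod{191}.
14^1 ≡ 14 (mod 191)
14^2 = (14^1)^2 ≡ 14^2 = 196 ≡ 5 (mod 191)
14^4 = (14^2)^2 ≡ 5^2 = 25 ≡ 25 (mod 191)

25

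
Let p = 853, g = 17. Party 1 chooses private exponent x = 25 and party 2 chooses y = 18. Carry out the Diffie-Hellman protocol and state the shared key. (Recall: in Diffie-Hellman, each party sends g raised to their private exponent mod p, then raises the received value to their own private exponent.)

158

Party 2 sends B = g^y mod p = 17^18 mod 853.
17^1 ≡ 17 (mod 853)
17^2 = (17^1)^2 ≡ 17^2 = 289 ≡ 289 (mod 853)
17^4 = (17^2)^2 ≡ 289^2 = 83521 ≡ 780 (mod 853)
17^8 = (17^4)^2 ≡ 780^2 = 608400 ≡ 211 (mod 853)
17^16 = (17^8)^2 ≡ 211^2 = 44521 ≡ 165 (mod 853)
17^18 = 17^16 · 17^2 ≡ 165 · 289 ≡ 770 (mod 853).
So B = 770. Party 1 then computes K = B^x mod p = 770^25 mod 853.
770^1 ≡ 770 (mod 853)
770^2 = (770^1)^2 ≡ 770^2 = 592900 ≡ 65 (mod 853)
770^4 = (770^2)^2 ≡ 65^2 = 4225 ≡ 813 (mod 853)
770^8 = (770^4)^2 ≡ 813^2 = 660969 ≡ 747 (mod 853)
770^16 = (770^8)^2 ≡ 747^2 = 558009 ≡ 147 (mod 853)
770^25 = 770^16 · 770^8 · 770^1 ≡ 147 · 747 · 770 ≡ 158 (mod 853).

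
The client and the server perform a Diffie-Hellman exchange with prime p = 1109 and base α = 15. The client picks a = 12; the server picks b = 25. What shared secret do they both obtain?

710

The server sends B = α^b mod p = 15^25 mod 1109.
15^1 ≡ 15 (mod 1109)
15^2 = (15^1)^2 ≡ 15^2 = 225 ≡ 225 (mod 1109)
15^4 = (15^2)^2 ≡ 225^2 = 50625 ≡ 720 (mod 1109)
15^8 = (15^4)^2 ≡ 720^2 = 518400 ≡ 497 (mod 1109)
15^16 = (15^8)^2 ≡ 497^2 = 247009 ≡ 811 (mod 1109)
15^25 = 15^16 · 15^8 · 15^1 ≡ 811 · 497 · 15 ≡ 846 (mod 1109).
So B = 846. The client then computes K = B^a mod p = 846^12 mod 1109.
846^1 ≡ 846 (mod 1109)
846^2 = (846^1)^2 ≡ 846^2 = 715716 ≡ 411 (mod 1109)
846^4 = (846^2)^2 ≡ 411^2 = 168921 ≡ 353 (mod 1109)
846^8 = (846^4)^2 ≡ 353^2 = 124609 ≡ 401 (mod 1109)
846^12 = 846^8 · 846^4 ≡ 401 · 353 ≡ 710 (mod 1109).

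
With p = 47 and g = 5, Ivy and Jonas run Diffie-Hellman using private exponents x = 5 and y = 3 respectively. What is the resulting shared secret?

Ivy sends A = g^x mod p = 5^5 mod 47.
5^1 ≡ 5 (mod 47)
5^2 = (5^1)^2 ≡ 5^2 = 25 ≡ 25 (mod 47)
5^4 = (5^2)^2 ≡ 25^2 = 625 ≡ 14 (mod 47)
5^5 = 5^4 · 5^1 ≡ 14 · 5 ≡ 23 (mod 47).
So A = 23. Jonas then computes K = A^y mod p = 23^3 mod 47.
23^1 ≡ 23 (mod 47)
23^2 = (23^1)^2 ≡ 23^2 = 529 ≡ 12 (mod 47)
23^3 = 23^2 · 23^1 ≡ 12 · 23 ≡ 41 (mod 47).

41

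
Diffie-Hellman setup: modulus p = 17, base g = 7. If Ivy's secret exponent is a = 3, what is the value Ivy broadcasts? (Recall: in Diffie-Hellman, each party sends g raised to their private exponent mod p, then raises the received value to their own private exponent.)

3

Public value = 7^3 (mod 17).
7^1 ≡ 7 (mod 17)
7^2 = (7^1)^2 ≡ 7^2 = 49 ≡ 15 (mod 17)
7^3 = 7^2 · 7^1 ≡ 15 · 7 ≡ 3 (mod 17).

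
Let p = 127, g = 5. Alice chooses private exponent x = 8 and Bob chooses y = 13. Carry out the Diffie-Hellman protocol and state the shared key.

Bob sends B = g^y mod p = 5^13 mod 127.
5^1 ≡ 5 (mod 127)
5^2 = (5^1)^2 ≡ 5^2 = 25 ≡ 25 (mod 127)
5^4 = (5^2)^2 ≡ 25^2 = 625 ≡ 117 (mod 127)
5^8 = (5^4)^2 ≡ 117^2 = 13689 ≡ 100 (mod 127)
5^13 = 5^8 · 5^4 · 5^1 ≡ 100 · 117 · 5 ≡ 80 (mod 127).
So B = 80. Alice then computes K = B^x mod p = 80^8 mod 127.
80^1 ≡ 80 (mod 127)
80^2 = (80^1)^2 ≡ 80^2 = 6400 ≡ 50 (mod 127)
80^4 = (80^2)^2 ≡ 50^2 = 2500 ≡ 87 (mod 127)
80^8 = (80^4)^2 ≡ 87^2 = 7569 ≡ 76 (mod 127)

76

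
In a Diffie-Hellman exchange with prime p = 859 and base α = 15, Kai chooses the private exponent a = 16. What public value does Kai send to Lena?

Public value = 15^16 mod 859.
15^1 ≡ 15 (mod 859)
15^2 = (15^1)^2 ≡ 15^2 = 225 ≡ 225 (mod 859)
15^4 = (15^2)^2 ≡ 225^2 = 50625 ≡ 803 (mod 859)
15^8 = (15^4)^2 ≡ 803^2 = 644809 ≡ 559 (mod 859)
15^16 = (15^8)^2 ≡ 559^2 = 312481 ≡ 664 (mod 859)

664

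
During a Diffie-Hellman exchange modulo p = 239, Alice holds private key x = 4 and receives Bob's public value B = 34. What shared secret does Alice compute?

Shared key K = 34^4 mod 239.
34^1 ≡ 34 (mod 239)
34^2 = (34^1)^2 ≡ 34^2 = 1156 ≡ 200 (mod 239)
34^4 = (34^2)^2 ≡ 200^2 = 40000 ≡ 87 (mod 239)

87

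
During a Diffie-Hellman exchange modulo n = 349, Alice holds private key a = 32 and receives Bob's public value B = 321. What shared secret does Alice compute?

126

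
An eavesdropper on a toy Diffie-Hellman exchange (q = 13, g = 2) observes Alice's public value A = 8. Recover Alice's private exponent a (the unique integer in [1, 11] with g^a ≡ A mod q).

Try successive powers of 2 modulo 13:
2^1 ≡ 2
2^2 ≡ 4
2^3 ≡ 8
Found: a = 3.

3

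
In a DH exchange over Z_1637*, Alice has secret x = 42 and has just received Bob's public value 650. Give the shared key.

Shared key K = 650^42 mod 1637.
650^1 ≡ 650 (mod 1637)
650^2 = (650^1)^2 ≡ 650^2 = 422500 ≡ 154 (mod 1637)
650^4 = (650^2)^2 ≡ 154^2 = 23716 ≡ 798 (mod 1637)
650^8 = (650^4)^2 ≡ 798^2 = 636804 ≡ 11 (mod 1637)
650^16 = (650^8)^2 ≡ 11^2 = 121 ≡ 121 (mod 1637)
650^32 = (650^16)^2 ≡ 121^2 = 14641 ≡ 1545 (mod 1637)
650^42 = 650^32 · 650^8 · 650^2 ≡ 1545 · 11 · 154 ≡ 1304 (mod 1637).

1304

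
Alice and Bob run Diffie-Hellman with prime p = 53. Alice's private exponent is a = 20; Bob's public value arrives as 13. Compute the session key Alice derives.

15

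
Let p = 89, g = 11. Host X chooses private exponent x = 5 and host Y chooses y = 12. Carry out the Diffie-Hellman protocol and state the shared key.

Host Y sends B = g^y mod p = 11^12 mod 89.
11^1 ≡ 11 (mod 89)
11^2 = (11^1)^2 ≡ 11^2 = 121 ≡ 32 (mod 89)
11^4 = (11^2)^2 ≡ 32^2 = 1024 ≡ 45 (mod 89)
11^8 = (11^4)^2 ≡ 45^2 = 2025 ≡ 67 (mod 89)
11^12 = 11^8 · 11^4 ≡ 67 · 45 ≡ 78 (mod 89).
So B = 78. Host X then computes K = B^x mod p = 78^5 mod 89.
78^1 ≡ 78 (mod 89)
78^2 = (78^1)^2 ≡ 78^2 = 6084 ≡ 32 (mod 89)
78^4 = (78^2)^2 ≡ 32^2 = 1024 ≡ 45 (mod 89)
78^5 = 78^4 · 78^1 ≡ 45 · 78 ≡ 39 (mod 89).

39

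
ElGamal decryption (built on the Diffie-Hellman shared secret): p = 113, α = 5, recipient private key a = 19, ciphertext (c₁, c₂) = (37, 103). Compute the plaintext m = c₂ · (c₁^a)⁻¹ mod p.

Shared mask s = c₁^a mod p = 37^19 mod 113.
37^1 ≡ 37 (mod 113)
37^2 = (37^1)^2 ≡ 37^2 = 1369 ≡ 13 (mod 113)
37^4 = (37^2)^2 ≡ 13^2 = 169 ≡ 56 (mod 113)
37^8 = (37^4)^2 ≡ 56^2 = 3136 ≡ 85 (mod 113)
37^16 = (37^8)^2 ≡ 85^2 = 7225 ≡ 106 (mod 113)
37^19 = 37^16 · 37^2 · 37^1 ≡ 106 · 13 · 37 ≡ 23 (mod 113).
So s = 23; s⁻¹ ≡ 59 (mod 113).
m = c₂ · s⁻¹ mod 113 = 103 · 59 mod 113 = 88.

88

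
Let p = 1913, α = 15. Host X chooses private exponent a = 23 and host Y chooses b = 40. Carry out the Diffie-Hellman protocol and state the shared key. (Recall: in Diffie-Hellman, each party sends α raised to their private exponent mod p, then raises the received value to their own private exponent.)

126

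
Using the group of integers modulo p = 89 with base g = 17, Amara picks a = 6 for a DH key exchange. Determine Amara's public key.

Public value = 17^6 mod 89.
17^1 ≡ 17 (mod 89)
17^2 = (17^1)^2 ≡ 17^2 = 289 ≡ 22 (mod 89)
17^4 = (17^2)^2 ≡ 22^2 = 484 ≡ 39 (mod 89)
17^6 = 17^4 · 17^2 ≡ 39 · 22 ≡ 57 (mod 89).

57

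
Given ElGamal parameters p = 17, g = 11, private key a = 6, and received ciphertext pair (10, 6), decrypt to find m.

Shared mask s = c₁^a mod p = 10^6 mod 17.
10^1 ≡ 10 (mod 17)
10^2 = (10^1)^2 ≡ 10^2 = 100 ≡ 15 (mod 17)
10^4 = (10^2)^2 ≡ 15^2 = 225 ≡ 4 (mod 17)
10^6 = 10^4 · 10^2 ≡ 4 · 15 ≡ 9 (mod 17).
So s = 9; s⁻¹ ≡ 2 (mod 17).
m = c₂ · s⁻¹ mod 17 = 6 · 2 mod 17 = 12.

12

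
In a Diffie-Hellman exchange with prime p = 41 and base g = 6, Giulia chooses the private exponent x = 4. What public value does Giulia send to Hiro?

Public value = 6^4 mod 41.
6^1 ≡ 6 (mod 41)
6^2 = (6^1)^2 ≡ 6^2 = 36 ≡ 36 (mod 41)
6^4 = (6^2)^2 ≡ 36^2 = 1296 ≡ 25 (mod 41)

25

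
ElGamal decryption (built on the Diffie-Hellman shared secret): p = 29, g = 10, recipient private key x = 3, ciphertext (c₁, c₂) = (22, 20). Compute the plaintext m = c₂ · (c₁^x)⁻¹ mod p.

Shared mask s = c₁^x mod p = 22^3 mod 29.
22^1 ≡ 22 (mod 29)
22^2 = (22^1)^2 ≡ 22^2 = 484 ≡ 20 (mod 29)
22^3 = 22^2 · 22^1 ≡ 20 · 22 ≡ 5 (mod 29).
So s = 5; s⁻¹ ≡ 6 (mod 29).
m = c₂ · s⁻¹ mod 29 = 20 · 6 mod 29 = 4.

4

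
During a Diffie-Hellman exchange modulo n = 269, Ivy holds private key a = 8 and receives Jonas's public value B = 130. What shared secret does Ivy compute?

21

Shared key K = 130^8 mod 269.
130^1 ≡ 130 (mod 269)
130^2 = (130^1)^2 ≡ 130^2 = 16900 ≡ 222 (mod 269)
130^4 = (130^2)^2 ≡ 222^2 = 49284 ≡ 57 (mod 269)
130^8 = (130^4)^2 ≡ 57^2 = 3249 ≡ 21 (mod 269)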